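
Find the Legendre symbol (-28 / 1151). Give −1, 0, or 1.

-1

Euler's criterion: (-28/1151) ≡ 1123^575 (mod 1151).
1123^2 ≡ 784 (mod 1151)
1123^4 ≡ 22 (mod 1151)
1123^8 ≡ 484 (mod 1151)
1123^16 ≡ 603 (mod 1151)
1123^32 ≡ 1044 (mod 1151)
1123^64 ≡ 1090 (mod 1151)
1123^128 ≡ 268 (mod 1151)
1123^256 ≡ 462 (mod 1151)
1123^512 ≡ 509 (mod 1151)
1123^575 = 1123^(512+32+16+8+4+2+1) ≡ 1150 (mod 1151).
Result is 1150 ≡ −1, so (-28/1151) = −1.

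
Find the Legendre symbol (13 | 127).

Euler's criterion: (13/127) ≡ 13^63 (mod 127).
13^2 ≡ 42 (mod 127)
13^4 ≡ 113 (mod 127)
13^8 ≡ 69 (mod 127)
13^16 ≡ 62 (mod 127)
13^32 ≡ 34 (mod 127)
13^63 = 13^(32+16+8+4+2+1) ≡ 1 (mod 127).
Result is 1, so (13/127) = 1.

1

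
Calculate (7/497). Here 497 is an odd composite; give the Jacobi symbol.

0

Reciprocity: 7 ≡ 3 and 497 ≡ 1 (mod 4), so (7/497) = +(497/7).
Reduce top mod 7: now compute (0/7).
Top reduces to 0: gcd > 1, so the symbol is 0.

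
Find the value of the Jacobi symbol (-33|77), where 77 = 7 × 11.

First reduce: -33 ≡ 44 (mod 77).
Pull out 2^2: since 77 ≡ 5 (mod 8), (2/77) = -1, so (2/77)^2 = +1.
Reciprocity: 11 ≡ 3 and 77 ≡ 1 (mod 4), so (11/77) = +(77/11).
Reduce top mod 11: now compute (0/11).
Top reduces to 0: gcd > 1, so the symbol is 0.

0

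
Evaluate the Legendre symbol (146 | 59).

Euler's criterion: (146/59) ≡ 28^29 (mod 59).
28^2 ≡ 17 (mod 59)
28^4 ≡ 53 (mod 59)
28^8 ≡ 36 (mod 59)
28^16 ≡ 57 (mod 59)
28^29 = 28^(16+8+4+1) ≡ 1 (mod 59).
Result is 1, so (146/59) = 1.

1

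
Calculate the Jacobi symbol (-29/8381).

First reduce: -29 ≡ 8352 (mod 8381).
Pull out 2^5: since 8381 ≡ 5 (mod 8), (2/8381) = -1, so (2/8381)^5 = -1.
Reciprocity: 261 ≡ 1 and 8381 ≡ 1 (mod 4), so (261/8381) = +(8381/261).
Reduce top mod 261: now compute (29/261).
Reciprocity: 29 ≡ 1 and 261 ≡ 1 (mod 4), so (29/261) = +(261/29).
Reduce top mod 29: now compute (0/29).
Top reduces to 0: gcd > 1, so the symbol is 0.

0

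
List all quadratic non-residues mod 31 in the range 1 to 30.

3,6,11,12,13,15,17,21,22,23,24,26,27,29,30

Square k = 1,…,15 (k and 31−k give the same square):
1²=1, 2²=4, 3²=9, 4²=16, 5²=25, 6²≡5, 7²≡18, 8²≡2, 9²≡19, 10²≡7, 11²≡28, 12²≡20, 13²≡14, 14²≡10, 15²≡8 (mod 31).
The residues are {1, 2, 4, 5, 7, 8, 9, 10, 14, 16, 18, 19, 20, 25, 28}; the non-residues are the remaining 15 nonzero classes.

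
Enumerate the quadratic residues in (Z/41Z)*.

1, 2, 4, 5, 8, 9, 10, 16, 18, 20, 21, 23, 25, 31, 32, 33, 36, 37, 39, 40

Square k = 1,…,20 (k and 41−k give the same square):
1²=1, 2²=4, 3²=9, 4²=16, 5²=25, 6²=36, 7²≡8, 8²≡23, 9²≡40, 10²≡18, 11²≡39, 12²≡21, 13²≡5, 14²≡32, 15²≡20, 16²≡10, 17²≡2, 18²≡37, 19²≡33, 20²≡31 (mod 41).
So the quadratic residues mod 41 are {1, 2, 4, 5, 8, 9, 10, 16, 18, 20, 21, 23, 25, 31, 32, 33, 36, 37, 39, 40}.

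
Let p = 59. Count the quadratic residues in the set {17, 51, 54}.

2

(17/59) = +1 → QR.
(51/59) = +1 → QR.
(54/59) = -1 → non-residue.
Total quadratic residues among the 3: 2.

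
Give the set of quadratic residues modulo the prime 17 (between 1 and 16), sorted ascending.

1 2 4 8 9 13 15 16

Square k = 1,…,8 (k and 17−k give the same square):
1²=1, 2²=4, 3²=9, 4²=16, 5²≡8, 6²≡2, 7²≡15, 8²≡13 (mod 17).
So the quadratic residues mod 17 are {1, 2, 4, 8, 9, 13, 15, 16}.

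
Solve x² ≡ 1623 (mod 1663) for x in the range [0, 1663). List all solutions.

294, 1369

Since 1663 ≡ 3 (mod 4), a square root of 1623 is 1623^((1663+1)/4) = 1623^416 mod 1663.
Repeated squaring: 1623^2≡1600, 1623^4≡643, 1623^8≡1025, 1623^16≡1272, 1623^32≡1548, 1623^64≡1584, 1623^128≡1252, 1623^256≡958 (mod 1663).
1623^416 = 1623^(256+128+32) ≡ 1369 (mod 1663).
Check: 1369² = 1874161 ≡ 1623 (mod 1663). The two roots are 294 and 1369.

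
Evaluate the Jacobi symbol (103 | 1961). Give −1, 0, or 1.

1

Reciprocity: 103 ≡ 3 and 1961 ≡ 1 (mod 4), so (103/1961) = +(1961/103).
Reduce top mod 103: now compute (4/103).
Pull out 2^2: since 103 ≡ 7 (mod 8), (2/103) = +1, so (2/103)^2 = +1.
Reached (1/103) = 1. Collecting the sign flips along the way, the symbol is +1.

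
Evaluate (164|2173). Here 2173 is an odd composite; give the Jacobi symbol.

0

Pull out 2^2: since 2173 ≡ 5 (mod 8), (2/2173) = -1, so (2/2173)^2 = +1.
Reciprocity: 41 ≡ 1 and 2173 ≡ 1 (mod 4), so (41/2173) = +(2173/41).
Reduce top mod 41: now compute (0/41).
Top reduces to 0: gcd > 1, so the symbol is 0.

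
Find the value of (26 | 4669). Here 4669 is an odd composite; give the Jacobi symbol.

Pull out 2: since 4669 ≡ 5 (mod 8), (2/4669) = -1.
Reciprocity: 13 ≡ 1 and 4669 ≡ 1 (mod 4), so (13/4669) = +(4669/13).
Reduce top mod 13: now compute (2/13).
Pull out 2: since 13 ≡ 5 (mod 8), (2/13) = -1.
Reached (1/13) = 1. Collecting the sign flips along the way, the symbol is +1.

1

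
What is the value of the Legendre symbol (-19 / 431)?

Euler's criterion: (-19/431) ≡ 412^215 (mod 431).
412^2 ≡ 361 (mod 431)
412^4 ≡ 159 (mod 431)
412^8 ≡ 283 (mod 431)
412^16 ≡ 354 (mod 431)
412^32 ≡ 326 (mod 431)
412^64 ≡ 250 (mod 431)
412^128 ≡ 5 (mod 431)
412^215 = 412^(128+64+16+4+2+1) ≡ 430 (mod 431).
Result is 430 ≡ −1, so (-19/431) = −1.

-1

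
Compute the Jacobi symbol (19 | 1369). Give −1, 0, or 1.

Reciprocity: 19 ≡ 3 and 1369 ≡ 1 (mod 4), so (19/1369) = +(1369/19).
Reduce top mod 19: now compute (1/19).
Reached (1/19) = 1. Collecting the sign flips along the way, the symbol is +1.

1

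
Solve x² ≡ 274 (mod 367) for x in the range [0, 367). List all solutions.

Since 367 ≡ 3 (mod 4), a square root of 274 is 274^((367+1)/4) = 274^92 mod 367.
Repeated squaring: 274^2≡208, 274^4≡325, 274^8≡296, 274^16≡270, 274^32≡234, 274^64≡73 (mod 367).
274^92 = 274^(64+16+8+4) ≡ 170 (mod 367).
Check: 170² = 28900 ≡ 274 (mod 367). The two roots are 170 and 197.

170, 197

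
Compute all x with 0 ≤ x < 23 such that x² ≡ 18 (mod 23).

Since 23 ≡ 3 (mod 4), a square root of 18 is 18^((23+1)/4) = 18^6 mod 23.
Repeated squaring: 18^2≡2, 18^4≡4 (mod 23).
18^6 = 18^(4+2) ≡ 8 (mod 23).
Check: 8² = 64 ≡ 18 (mod 23). The two roots are 8 and 15.

8, 15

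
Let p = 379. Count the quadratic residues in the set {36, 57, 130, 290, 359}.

3

(36/379) = +1 → QR.
(57/379) = -1 → non-residue.
(130/379) = +1 → QR.
(290/379) = +1 → QR.
(359/379) = -1 → non-residue.
Total quadratic residues among the 5: 3.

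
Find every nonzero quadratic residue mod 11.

1, 3, 4, 5, 9

Square k = 1,…,5 (k and 11−k give the same square):
1²=1, 2²=4, 3²=9, 4²≡5, 5²≡3 (mod 11).
So the quadratic residues mod 11 are {1, 3, 4, 5, 9}.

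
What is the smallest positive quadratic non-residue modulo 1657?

(2/1657) = +1, so 2 is a residue.
(3/1657) = +1, so 3 is a residue.
(4/1657) = +1, so 4 is a residue.
(5/1657) = −1, so 5 is the smallest positive non-residue mod 1657.

5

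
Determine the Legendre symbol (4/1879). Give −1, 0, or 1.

1

Pull out 2^2: since 1879 ≡ 7 (mod 8), (2/1879) = +1, so (2/1879)^2 = +1.
Reached (1/1879) = 1. Collecting the sign flips along the way, the symbol is +1.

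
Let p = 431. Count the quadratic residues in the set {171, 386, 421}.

(171/431) = +1 → QR.
(386/431) = -1 → non-residue.
(421/431) = -1 → non-residue.
Total quadratic residues among the 3: 1.

1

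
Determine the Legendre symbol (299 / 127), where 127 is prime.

-1

Euler's criterion: (299/127) ≡ 45^63 (mod 127).
45^2 ≡ 120 (mod 127)
45^4 ≡ 49 (mod 127)
45^8 ≡ 115 (mod 127)
45^16 ≡ 17 (mod 127)
45^32 ≡ 35 (mod 127)
45^63 = 45^(32+16+8+4+2+1) ≡ 126 (mod 127).
Result is 126 ≡ −1, so (299/127) = −1.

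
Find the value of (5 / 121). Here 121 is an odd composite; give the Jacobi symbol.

1

Reciprocity: 5 ≡ 1 and 121 ≡ 1 (mod 4), so (5/121) = +(121/5).
Reduce top mod 5: now compute (1/5).
Reached (1/5) = 1. Collecting the sign flips along the way, the symbol is +1.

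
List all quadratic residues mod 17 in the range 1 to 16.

1,2,4,8,9,13,15,16

Square k = 1,…,8 (k and 17−k give the same square):
1²=1, 2²=4, 3²=9, 4²=16, 5²≡8, 6²≡2, 7²≡15, 8²≡13 (mod 17).
So the quadratic residues mod 17 are {1, 2, 4, 8, 9, 13, 15, 16}.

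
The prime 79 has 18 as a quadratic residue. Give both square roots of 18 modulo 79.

Since 79 ≡ 3 (mod 4), a square root of 18 is 18^((79+1)/4) = 18^20 mod 79.
Repeated squaring: 18^2≡8, 18^4≡64, 18^8≡67, 18^16≡65 (mod 79).
18^20 = 18^(16+4) ≡ 52 (mod 79).
Check: 52² = 2704 ≡ 18 (mod 79). The two roots are 27 and 52.

27, 52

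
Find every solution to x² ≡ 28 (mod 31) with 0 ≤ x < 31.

Since 31 ≡ 3 (mod 4), a square root of 28 is 28^((31+1)/4) = 28^8 mod 31.
Repeated squaring: 28^2≡9, 28^4≡19, 28^8≡20 (mod 31).
28^8 = 28^(8) ≡ 20 (mod 31).
Check: 20² = 400 ≡ 28 (mod 31). The two roots are 11 and 20.

11, 20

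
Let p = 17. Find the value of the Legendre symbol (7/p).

-1

Reciprocity: 7 ≡ 3 and 17 ≡ 1 (mod 4), so (7/17) = +(17/7).
Reduce top mod 7: now compute (3/7).
Reciprocity: 3 ≡ 3 and 7 ≡ 3 (mod 4), so (3/7) = −(7/3).
Reduce top mod 3: now compute (1/3).
Reached (1/3) = 1. Collecting the sign flips along the way, the symbol is -1.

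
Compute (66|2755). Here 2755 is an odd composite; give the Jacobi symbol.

Pull out 2: since 2755 ≡ 3 (mod 8), (2/2755) = -1.
Reciprocity: 33 ≡ 1 and 2755 ≡ 3 (mod 4), so (33/2755) = +(2755/33).
Reduce top mod 33: now compute (16/33).
Pull out 2^4: since 33 ≡ 1 (mod 8), (2/33) = +1, so (2/33)^4 = +1.
Reached (1/33) = 1. Collecting the sign flips along the way, the symbol is -1.

-1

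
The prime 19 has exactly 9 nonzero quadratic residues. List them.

1,4,5,6,7,9,11,16,17

Square k = 1,…,9 (k and 19−k give the same square):
1²=1, 2²=4, 3²=9, 4²=16, 5²≡6, 6²≡17, 7²≡11, 8²≡7, 9²≡5 (mod 19).
So the quadratic residues mod 19 are {1, 4, 5, 6, 7, 9, 11, 16, 17}.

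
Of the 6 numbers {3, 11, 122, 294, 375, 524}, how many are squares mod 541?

(3/541) = +1 → QR.
(11/541) = -1 → non-residue.
(122/541) = +1 → QR.
(294/541) = -1 → non-residue.
(375/541) = +1 → QR.
(524/541) = -1 → non-residue.
Total quadratic residues among the 6: 3.

3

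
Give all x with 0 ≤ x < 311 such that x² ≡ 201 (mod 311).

Since 311 ≡ 3 (mod 4), a square root of 201 is 201^((311+1)/4) = 201^78 mod 311.
Repeated squaring: 201^2≡282, 201^4≡219, 201^8≡67, 201^16≡135, 201^32≡187, 201^64≡137 (mod 311).
201^78 = 201^(64+8+4+2) ≡ 188 (mod 311).
Check: 188² = 35344 ≡ 201 (mod 311). The two roots are 123 and 188.

123, 188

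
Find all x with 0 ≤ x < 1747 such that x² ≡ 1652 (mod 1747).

452, 1295

Since 1747 ≡ 3 (mod 4), a square root of 1652 is 1652^((1747+1)/4) = 1652^437 mod 1747.
Repeated squaring: 1652^2≡290, 1652^4≡244, 1652^8≡138, 1652^16≡1574, 1652^32≡230, 1652^64≡490, 1652^128≡761, 1652^256≡864 (mod 1747).
1652^437 = 1652^(256+128+32+16+4+1) ≡ 452 (mod 1747).
Check: 452² = 204304 ≡ 1652 (mod 1747). The two roots are 452 and 1295.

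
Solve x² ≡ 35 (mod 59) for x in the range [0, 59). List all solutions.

25, 34

Since 59 ≡ 3 (mod 4), a square root of 35 is 35^((59+1)/4) = 35^15 mod 59.
Repeated squaring: 35^2≡45, 35^4≡19, 35^8≡7 (mod 59).
35^15 = 35^(8+4+2+1) ≡ 25 (mod 59).
Check: 25² = 625 ≡ 35 (mod 59). The two roots are 25 and 34.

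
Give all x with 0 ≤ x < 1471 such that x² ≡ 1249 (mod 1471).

Since 1471 ≡ 3 (mod 4), a square root of 1249 is 1249^((1471+1)/4) = 1249^368 mod 1471.
Repeated squaring: 1249^2≡741, 1249^4≡398, 1249^8≡1007, 1249^16≡530, 1249^32≡1410, 1249^64≡779, 1249^128≡789, 1249^256≡288 (mod 1471).
1249^368 = 1249^(256+64+32+16) ≡ 784 (mod 1471).
Check: 784² = 614656 ≡ 1249 (mod 1471). The two roots are 687 and 784.

687, 784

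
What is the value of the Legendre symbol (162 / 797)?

Euler's criterion: (162/797) ≡ 162^398 (mod 797).
162^2 ≡ 740 (mod 797)
162^4 ≡ 61 (mod 797)
162^8 ≡ 533 (mod 797)
162^16 ≡ 357 (mod 797)
162^32 ≡ 726 (mod 797)
162^64 ≡ 259 (mod 797)
162^128 ≡ 133 (mod 797)
162^256 ≡ 155 (mod 797)
162^398 = 162^(256+128+8+4+2) ≡ 796 (mod 797).
Result is 796 ≡ −1, so (162/797) = −1.

-1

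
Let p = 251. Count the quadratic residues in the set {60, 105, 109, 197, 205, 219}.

(60/251) = +1 → QR.
(105/251) = +1 → QR.
(109/251) = -1 → non-residue.
(197/251) = +1 → QR.
(205/251) = +1 → QR.
(219/251) = +1 → QR.
Total quadratic residues among the 6: 5.

5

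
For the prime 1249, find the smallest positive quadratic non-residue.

7

(2/1249) = +1, so 2 is a residue.
(3/1249) = +1, so 3 is a residue.
(4/1249) = +1, so 4 is a residue.
(5/1249) = +1, so 5 is a residue.
(6/1249) = +1, so 6 is a residue.
(7/1249) = −1, so 7 is the smallest positive non-residue mod 1249.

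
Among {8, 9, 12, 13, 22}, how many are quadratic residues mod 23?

(8/23) = +1 → QR.
(9/23) = +1 → QR.
(12/23) = +1 → QR.
(13/23) = +1 → QR.
(22/23) = -1 → non-residue.
Total quadratic residues among the 5: 4.

4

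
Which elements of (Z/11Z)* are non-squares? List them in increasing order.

2,6,7,8,10

Square k = 1,…,5 (k and 11−k give the same square):
1²=1, 2²=4, 3²=9, 4²≡5, 5²≡3 (mod 11).
The residues are {1, 3, 4, 5, 9}; the non-residues are the remaining 5 nonzero classes.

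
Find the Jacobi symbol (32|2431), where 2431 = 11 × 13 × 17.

Pull out 2^5: since 2431 ≡ 7 (mod 8), (2/2431) = +1, so (2/2431)^5 = +1.
Reached (1/2431) = 1. Collecting the sign flips along the way, the symbol is +1.

1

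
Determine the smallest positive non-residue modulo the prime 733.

(2/733) = −1, so 2 is the smallest positive non-residue mod 733.

2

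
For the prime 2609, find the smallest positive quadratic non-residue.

3

(2/2609) = +1, so 2 is a residue.
(3/2609) = −1, so 3 is the smallest positive non-residue mod 2609.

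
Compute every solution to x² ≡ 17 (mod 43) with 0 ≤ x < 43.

19, 24

Since 43 ≡ 3 (mod 4), a square root of 17 is 17^((43+1)/4) = 17^11 mod 43.
Repeated squaring: 17^2≡31, 17^4≡15, 17^8≡10 (mod 43).
17^11 = 17^(8+2+1) ≡ 24 (mod 43).
Check: 24² = 576 ≡ 17 (mod 43). The two roots are 19 and 24.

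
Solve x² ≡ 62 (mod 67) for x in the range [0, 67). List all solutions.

Since 67 ≡ 3 (mod 4), a square root of 62 is 62^((67+1)/4) = 62^17 mod 67.
Repeated squaring: 62^2≡25, 62^4≡22, 62^8≡15, 62^16≡24 (mod 67).
62^17 = 62^(16+1) ≡ 14 (mod 67).
Check: 14² = 196 ≡ 62 (mod 67). The two roots are 14 and 53.

14, 53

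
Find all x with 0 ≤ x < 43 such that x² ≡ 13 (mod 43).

20, 23

Since 43 ≡ 3 (mod 4), a square root of 13 is 13^((43+1)/4) = 13^11 mod 43.
Repeated squaring: 13^2≡40, 13^4≡9, 13^8≡38 (mod 43).
13^11 = 13^(8+2+1) ≡ 23 (mod 43).
Check: 23² = 529 ≡ 13 (mod 43). The two roots are 20 and 23.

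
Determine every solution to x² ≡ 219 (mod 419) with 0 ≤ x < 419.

Since 419 ≡ 3 (mod 4), a square root of 219 is 219^((419+1)/4) = 219^105 mod 419.
Repeated squaring: 219^2≡195, 219^4≡315, 219^8≡341, 219^16≡218, 219^32≡177, 219^64≡323 (mod 419).
219^105 = 219^(64+32+8+1) ≡ 122 (mod 419).
Check: 122² = 14884 ≡ 219 (mod 419). The two roots are 122 and 297.

122, 297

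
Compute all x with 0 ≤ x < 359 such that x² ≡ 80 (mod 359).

126, 233

Since 359 ≡ 3 (mod 4), a square root of 80 is 80^((359+1)/4) = 80^90 mod 359.
Repeated squaring: 80^2≡297, 80^4≡254, 80^8≡255, 80^16≡46, 80^32≡321, 80^64≡8 (mod 359).
80^90 = 80^(64+16+8+2) ≡ 233 (mod 359).
Check: 233² = 54289 ≡ 80 (mod 359). The two roots are 126 and 233.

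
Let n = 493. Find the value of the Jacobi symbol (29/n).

0

Reciprocity: 29 ≡ 1 and 493 ≡ 1 (mod 4), so (29/493) = +(493/29).
Reduce top mod 29: now compute (0/29).
Top reduces to 0: gcd > 1, so the symbol is 0.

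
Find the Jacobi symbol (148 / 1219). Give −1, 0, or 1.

-1

Pull out 2^2: since 1219 ≡ 3 (mod 8), (2/1219) = -1, so (2/1219)^2 = +1.
Reciprocity: 37 ≡ 1 and 1219 ≡ 3 (mod 4), so (37/1219) = +(1219/37).
Reduce top mod 37: now compute (35/37).
Reciprocity: 35 ≡ 3 and 37 ≡ 1 (mod 4), so (35/37) = +(37/35).
Reduce top mod 35: now compute (2/35).
Pull out 2: since 35 ≡ 3 (mod 8), (2/35) = -1.
Reached (1/35) = 1. Collecting the sign flips along the way, the symbol is -1.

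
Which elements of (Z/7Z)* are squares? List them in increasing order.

1, 2, 4

Square k = 1,…,3 (k and 7−k give the same square):
1²=1, 2²=4, 3²≡2 (mod 7).
So the quadratic residues mod 7 are {1, 2, 4}.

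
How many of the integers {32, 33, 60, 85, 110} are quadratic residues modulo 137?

2

(32/137) = +1 → QR.
(33/137) = -1 → non-residue.
(60/137) = +1 → QR.
(85/137) = -1 → non-residue.
(110/137) = -1 → non-residue.
Total quadratic residues among the 5: 2.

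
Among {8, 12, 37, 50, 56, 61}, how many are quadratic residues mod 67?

2

(8/67) = -1 → non-residue.
(12/67) = -1 → non-residue.
(37/67) = +1 → QR.
(50/67) = -1 → non-residue.
(56/67) = +1 → QR.
(61/67) = -1 → non-residue.
Total quadratic residues among the 6: 2.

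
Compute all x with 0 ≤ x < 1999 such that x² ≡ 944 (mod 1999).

333, 1666

Since 1999 ≡ 3 (mod 4), a square root of 944 is 944^((1999+1)/4) = 944^500 mod 1999.
Repeated squaring: 944^2≡1581, 944^4≡811, 944^8≡50, 944^16≡501, 944^32≡1126, 944^64≡510, 944^128≡230, 944^256≡926 (mod 1999).
944^500 = 944^(256+128+64+32+16+4) ≡ 333 (mod 1999).
Check: 333² = 110889 ≡ 944 (mod 1999). The two roots are 333 and 1666.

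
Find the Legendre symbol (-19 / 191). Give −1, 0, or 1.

1

First reduce: -19 ≡ 172 (mod 191).
Pull out 2^2: since 191 ≡ 7 (mod 8), (2/191) = +1, so (2/191)^2 = +1.
Reciprocity: 43 ≡ 3 and 191 ≡ 3 (mod 4), so (43/191) = −(191/43).
Reduce top mod 43: now compute (19/43).
Reciprocity: 19 ≡ 3 and 43 ≡ 3 (mod 4), so (19/43) = −(43/19).
Reduce top mod 19: now compute (5/19).
Reciprocity: 5 ≡ 1 and 19 ≡ 3 (mod 4), so (5/19) = +(19/5).
Reduce top mod 5: now compute (4/5).
Pull out 2^2: since 5 ≡ 5 (mod 8), (2/5) = -1, so (2/5)^2 = +1.
Reached (1/5) = 1. Collecting the sign flips along the way, the symbol is +1.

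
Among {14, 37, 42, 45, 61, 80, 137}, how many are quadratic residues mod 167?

4

(14/167) = +1 → QR.
(37/167) = -1 → non-residue.
(42/167) = +1 → QR.
(45/167) = -1 → non-residue.
(61/167) = +1 → QR.
(80/167) = -1 → non-residue.
(137/167) = +1 → QR.
Total quadratic residues among the 7: 4.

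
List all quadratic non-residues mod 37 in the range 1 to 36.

2,5,6,8,13,14,15,17,18,19,20,22,23,24,29,31,32,35

Square k = 1,…,18 (k and 37−k give the same square):
1²=1, 2²=4, 3²=9, 4²=16, 5²=25, 6²=36, 7²≡12, 8²≡27, 9²≡7, 10²≡26, 11²≡10, 12²≡33, 13²≡21, 14²≡11, 15²≡3, 16²≡34, 17²≡30, 18²≡28 (mod 37).
The residues are {1, 3, 4, 7, 9, 10, 11, 12, 16, 21, 25, 26, 27, 28, 30, 33, 34, 36}; the non-residues are the remaining 18 nonzero classes.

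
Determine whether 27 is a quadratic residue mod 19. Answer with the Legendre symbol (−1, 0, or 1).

Euler's criterion: (27/19) ≡ 8^9 (mod 19).
8^2 ≡ 7 (mod 19)
8^4 ≡ 11 (mod 19)
8^8 ≡ 7 (mod 19)
8^9 = 8^(8+1) ≡ 18 (mod 19).
Result is 18 ≡ −1, so (27/19) = −1.

-1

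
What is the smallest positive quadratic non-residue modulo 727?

(2/727) = +1, so 2 is a residue.
(3/727) = −1, so 3 is the smallest positive non-residue mod 727.

3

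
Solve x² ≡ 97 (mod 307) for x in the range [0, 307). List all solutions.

Since 307 ≡ 3 (mod 4), a square root of 97 is 97^((307+1)/4) = 97^77 mod 307.
Repeated squaring: 97^2≡199, 97^4≡305, 97^8≡4, 97^16≡16, 97^32≡256, 97^64≡145 (mod 307).
97^77 = 97^(64+8+4+1) ≡ 149 (mod 307).
Check: 149² = 22201 ≡ 97 (mod 307). The two roots are 149 and 158.

149, 158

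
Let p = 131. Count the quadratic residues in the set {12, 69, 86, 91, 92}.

(12/131) = +1 → QR.
(69/131) = -1 → non-residue.
(86/131) = -1 → non-residue.
(91/131) = +1 → QR.
(92/131) = -1 → non-residue.
Total quadratic residues among the 5: 2.

2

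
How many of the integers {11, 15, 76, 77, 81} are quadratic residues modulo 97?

(11/97) = +1 → QR.
(15/97) = -1 → non-residue.
(76/97) = -1 → non-residue.
(77/97) = -1 → non-residue.
(81/97) = +1 → QR.
Total quadratic residues among the 5: 2.

2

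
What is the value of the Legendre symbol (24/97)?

Pull out 2^3: since 97 ≡ 1 (mod 8), (2/97) = +1, so (2/97)^3 = +1.
Reciprocity: 3 ≡ 3 and 97 ≡ 1 (mod 4), so (3/97) = +(97/3).
Reduce top mod 3: now compute (1/3).
Reached (1/3) = 1. Collecting the sign flips along the way, the symbol is +1.

1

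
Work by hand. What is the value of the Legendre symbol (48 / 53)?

-1

Euler's criterion: (48/53) ≡ 48^26 (mod 53).
48^2 ≡ 25 (mod 53)
48^4 ≡ 42 (mod 53)
48^8 ≡ 15 (mod 53)
48^16 ≡ 13 (mod 53)
48^26 = 48^(16+8+2) ≡ 52 (mod 53).
Result is 52 ≡ −1, so (48/53) = −1.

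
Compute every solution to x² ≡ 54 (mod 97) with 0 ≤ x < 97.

32, 65

97 ≡ 1 (mod 4), so we find a root by search.
Trying successive values, 32² = 1024 ≡ 54 (mod 97). The other root is 97 − 32 = 65.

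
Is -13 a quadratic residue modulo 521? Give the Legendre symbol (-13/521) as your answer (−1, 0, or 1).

1

Euler's criterion: (-13/521) ≡ 508^260 (mod 521).
508^2 ≡ 169 (mod 521)
508^4 ≡ 427 (mod 521)
508^8 ≡ 500 (mod 521)
508^16 ≡ 441 (mod 521)
508^32 ≡ 148 (mod 521)
508^64 ≡ 22 (mod 521)
508^128 ≡ 484 (mod 521)
508^256 ≡ 327 (mod 521)
508^260 = 508^(256+4) ≡ 1 (mod 521).
Result is 1, so (-13/521) = 1.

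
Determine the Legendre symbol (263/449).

Reciprocity: 263 ≡ 3 and 449 ≡ 1 (mod 4), so (263/449) = +(449/263).
Reduce top mod 263: now compute (186/263).
Pull out 2: since 263 ≡ 7 (mod 8), (2/263) = +1.
Reciprocity: 93 ≡ 1 and 263 ≡ 3 (mod 4), so (93/263) = +(263/93).
Reduce top mod 93: now compute (77/93).
Reciprocity: 77 ≡ 1 and 93 ≡ 1 (mod 4), so (77/93) = +(93/77).
Reduce top mod 77: now compute (16/77).
Pull out 2^4: since 77 ≡ 5 (mod 8), (2/77) = -1, so (2/77)^4 = +1.
Reached (1/77) = 1. Collecting the sign flips along the way, the symbol is +1.

1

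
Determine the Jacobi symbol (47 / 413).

Reciprocity: 47 ≡ 3 and 413 ≡ 1 (mod 4), so (47/413) = +(413/47).
Reduce top mod 47: now compute (37/47).
Reciprocity: 37 ≡ 1 and 47 ≡ 3 (mod 4), so (37/47) = +(47/37).
Reduce top mod 37: now compute (10/37).
Pull out 2: since 37 ≡ 5 (mod 8), (2/37) = -1.
Reciprocity: 5 ≡ 1 and 37 ≡ 1 (mod 4), so (5/37) = +(37/5).
Reduce top mod 5: now compute (2/5).
Pull out 2: since 5 ≡ 5 (mod 8), (2/5) = -1.
Reached (1/5) = 1. Collecting the sign flips along the way, the symbol is +1.

1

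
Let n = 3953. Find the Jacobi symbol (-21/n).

1

First reduce: -21 ≡ 3932 (mod 3953).
Pull out 2^2: since 3953 ≡ 1 (mod 8), (2/3953) = +1, so (2/3953)^2 = +1.
Reciprocity: 983 ≡ 3 and 3953 ≡ 1 (mod 4), so (983/3953) = +(3953/983).
Reduce top mod 983: now compute (21/983).
Reciprocity: 21 ≡ 1 and 983 ≡ 3 (mod 4), so (21/983) = +(983/21).
Reduce top mod 21: now compute (17/21).
Reciprocity: 17 ≡ 1 and 21 ≡ 1 (mod 4), so (17/21) = +(21/17).
Reduce top mod 17: now compute (4/17).
Pull out 2^2: since 17 ≡ 1 (mod 8), (2/17) = +1, so (2/17)^2 = +1.
Reached (1/17) = 1. Collecting the sign flips along the way, the symbol is +1.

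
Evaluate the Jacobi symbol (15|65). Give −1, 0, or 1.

Reciprocity: 15 ≡ 3 and 65 ≡ 1 (mod 4), so (15/65) = +(65/15).
Reduce top mod 15: now compute (5/15).
Reciprocity: 5 ≡ 1 and 15 ≡ 3 (mod 4), so (5/15) = +(15/5).
Reduce top mod 5: now compute (0/5).
Top reduces to 0: gcd > 1, so the symbol is 0.

0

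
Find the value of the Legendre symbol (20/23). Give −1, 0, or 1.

-1

Euler's criterion: (20/23) ≡ 20^11 (mod 23).
20^2 ≡ 9 (mod 23)
20^4 ≡ 12 (mod 23)
20^8 ≡ 6 (mod 23)
20^11 = 20^(8+2+1) ≡ 22 (mod 23).
Result is 22 ≡ −1, so (20/23) = −1.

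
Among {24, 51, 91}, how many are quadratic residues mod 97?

2

(24/97) = +1 → QR.
(51/97) = -1 → non-residue.
(91/97) = +1 → QR.
Total quadratic residues among the 3: 2.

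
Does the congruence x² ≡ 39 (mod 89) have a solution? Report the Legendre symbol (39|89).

1

Reciprocity: 39 ≡ 3 and 89 ≡ 1 (mod 4), so (39/89) = +(89/39).
Reduce top mod 39: now compute (11/39).
Reciprocity: 11 ≡ 3 and 39 ≡ 3 (mod 4), so (11/39) = −(39/11).
Reduce top mod 11: now compute (6/11).
Pull out 2: since 11 ≡ 3 (mod 8), (2/11) = -1.
Reciprocity: 3 ≡ 3 and 11 ≡ 3 (mod 4), so (3/11) = −(11/3).
Reduce top mod 3: now compute (2/3).
Pull out 2: since 3 ≡ 3 (mod 8), (2/3) = -1.
Reached (1/3) = 1. Collecting the sign flips along the way, the symbol is +1.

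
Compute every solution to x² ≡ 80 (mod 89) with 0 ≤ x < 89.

89 ≡ 1 (mod 4), so we find a root by search.
Trying successive values, 13² = 169 ≡ 80 (mod 89). The other root is 89 − 13 = 76.

13, 76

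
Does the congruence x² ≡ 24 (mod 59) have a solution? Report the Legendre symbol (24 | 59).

Pull out 2^3: since 59 ≡ 3 (mod 8), (2/59) = -1, so (2/59)^3 = -1.
Reciprocity: 3 ≡ 3 and 59 ≡ 3 (mod 4), so (3/59) = −(59/3).
Reduce top mod 3: now compute (2/3).
Pull out 2: since 3 ≡ 3 (mod 8), (2/3) = -1.
Reached (1/3) = 1. Collecting the sign flips along the way, the symbol is -1.

-1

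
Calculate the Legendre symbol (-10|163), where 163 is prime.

-1

First reduce: -10 ≡ 153 (mod 163).
Reciprocity: 153 ≡ 1 and 163 ≡ 3 (mod 4), so (153/163) = +(163/153).
Reduce top mod 153: now compute (10/153).
Pull out 2: since 153 ≡ 1 (mod 8), (2/153) = +1.
Reciprocity: 5 ≡ 1 and 153 ≡ 1 (mod 4), so (5/153) = +(153/5).
Reduce top mod 5: now compute (3/5).
Reciprocity: 3 ≡ 3 and 5 ≡ 1 (mod 4), so (3/5) = +(5/3).
Reduce top mod 3: now compute (2/3).
Pull out 2: since 3 ≡ 3 (mod 8), (2/3) = -1.
Reached (1/3) = 1. Collecting the sign flips along the way, the symbol is -1.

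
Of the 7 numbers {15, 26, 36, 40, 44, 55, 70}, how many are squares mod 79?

(15/79) = -1 → non-residue.
(26/79) = +1 → QR.
(36/79) = +1 → QR.
(40/79) = +1 → QR.
(44/79) = +1 → QR.
(55/79) = +1 → QR.
(70/79) = -1 → non-residue.
Total quadratic residues among the 7: 5.

5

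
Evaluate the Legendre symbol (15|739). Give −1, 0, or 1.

-1

Euler's criterion: (15/739) ≡ 15^369 (mod 739).
15^2 ≡ 225 (mod 739)
15^4 ≡ 373 (mod 739)
15^8 ≡ 197 (mod 739)
15^16 ≡ 381 (mod 739)
15^32 ≡ 317 (mod 739)
15^64 ≡ 724 (mod 739)
15^128 ≡ 225 (mod 739)
15^256 ≡ 373 (mod 739)
15^369 = 15^(256+64+32+16+1) ≡ 738 (mod 739).
Result is 738 ≡ −1, so (15/739) = −1.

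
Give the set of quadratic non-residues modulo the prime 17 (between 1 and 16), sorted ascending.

Square k = 1,…,8 (k and 17−k give the same square):
1²=1, 2²=4, 3²=9, 4²=16, 5²≡8, 6²≡2, 7²≡15, 8²≡13 (mod 17).
The residues are {1, 2, 4, 8, 9, 13, 15, 16}; the non-residues are the remaining 8 nonzero classes.

3,5,6,7,10,11,12,14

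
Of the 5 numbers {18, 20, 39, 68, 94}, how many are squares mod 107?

(18/107) = -1 → non-residue.
(20/107) = -1 → non-residue.
(39/107) = +1 → QR.
(68/107) = -1 → non-residue.
(94/107) = -1 → non-residue.
Total quadratic residues among the 5: 1.

1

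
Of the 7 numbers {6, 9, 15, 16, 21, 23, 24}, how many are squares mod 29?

(6/29) = +1 → QR.
(9/29) = +1 → QR.
(15/29) = -1 → non-residue.
(16/29) = +1 → QR.
(21/29) = -1 → non-residue.
(23/29) = +1 → QR.
(24/29) = +1 → QR.
Total quadratic residues among the 7: 5.

5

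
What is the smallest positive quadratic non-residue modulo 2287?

3

(2/2287) = +1, so 2 is a residue.
(3/2287) = −1, so 3 is the smallest positive non-residue mod 2287.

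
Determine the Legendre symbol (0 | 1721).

Top reduces to 0: gcd > 1, so the symbol is 0.

0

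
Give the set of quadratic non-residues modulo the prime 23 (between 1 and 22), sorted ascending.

5,7,10,11,14,15,17,19,20,21,22

Square k = 1,…,11 (k and 23−k give the same square):
1²=1, 2²=4, 3²=9, 4²=16, 5²≡2, 6²≡13, 7²≡3, 8²≡18, 9²≡12, 10²≡8, 11²≡6 (mod 23).
The residues are {1, 2, 3, 4, 6, 8, 9, 12, 13, 16, 18}; the non-residues are the remaining 11 nonzero classes.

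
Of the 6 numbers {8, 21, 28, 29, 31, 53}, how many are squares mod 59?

(8/59) = -1 → non-residue.
(21/59) = +1 → QR.
(28/59) = +1 → QR.
(29/59) = +1 → QR.
(31/59) = -1 → non-residue.
(53/59) = +1 → QR.
Total quadratic residues among the 6: 4.

4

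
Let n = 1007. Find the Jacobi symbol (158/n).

1

Pull out 2: since 1007 ≡ 7 (mod 8), (2/1007) = +1.
Reciprocity: 79 ≡ 3 and 1007 ≡ 3 (mod 4), so (79/1007) = −(1007/79).
Reduce top mod 79: now compute (59/79).
Reciprocity: 59 ≡ 3 and 79 ≡ 3 (mod 4), so (59/79) = −(79/59).
Reduce top mod 59: now compute (20/59).
Pull out 2^2: since 59 ≡ 3 (mod 8), (2/59) = -1, so (2/59)^2 = +1.
Reciprocity: 5 ≡ 1 and 59 ≡ 3 (mod 4), so (5/59) = +(59/5).
Reduce top mod 5: now compute (4/5).
Pull out 2^2: since 5 ≡ 5 (mod 8), (2/5) = -1, so (2/5)^2 = +1.
Reached (1/5) = 1. Collecting the sign flips along the way, the symbol is +1.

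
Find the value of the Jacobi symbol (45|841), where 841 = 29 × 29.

Reciprocity: 45 ≡ 1 and 841 ≡ 1 (mod 4), so (45/841) = +(841/45).
Reduce top mod 45: now compute (31/45).
Reciprocity: 31 ≡ 3 and 45 ≡ 1 (mod 4), so (31/45) = +(45/31).
Reduce top mod 31: now compute (14/31).
Pull out 2: since 31 ≡ 7 (mod 8), (2/31) = +1.
Reciprocity: 7 ≡ 3 and 31 ≡ 3 (mod 4), so (7/31) = −(31/7).
Reduce top mod 7: now compute (3/7).
Reciprocity: 3 ≡ 3 and 7 ≡ 3 (mod 4), so (3/7) = −(7/3).
Reduce top mod 3: now compute (1/3).
Reached (1/3) = 1. Collecting the sign flips along the way, the symbol is +1.

1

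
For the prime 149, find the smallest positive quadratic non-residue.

2

(2/149) = −1, so 2 is the smallest positive non-residue mod 149.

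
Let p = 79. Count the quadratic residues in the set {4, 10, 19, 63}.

(4/79) = +1 → QR.
(10/79) = +1 → QR.
(19/79) = +1 → QR.
(63/79) = -1 → non-residue.
Total quadratic residues among the 4: 3.

3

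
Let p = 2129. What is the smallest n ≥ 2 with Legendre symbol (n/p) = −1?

(2/2129) = +1, so 2 is a residue.
(3/2129) = −1, so 3 is the smallest positive non-residue mod 2129.

3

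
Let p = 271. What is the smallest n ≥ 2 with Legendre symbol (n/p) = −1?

(2/271) = +1, so 2 is a residue.
(3/271) = −1, so 3 is the smallest positive non-residue mod 271.

3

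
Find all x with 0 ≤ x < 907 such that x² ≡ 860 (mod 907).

Since 907 ≡ 3 (mod 4), a square root of 860 is 860^((907+1)/4) = 860^227 mod 907.
Repeated squaring: 860^2≡395, 860^4≡21, 860^8≡441, 860^16≡383, 860^32≡662, 860^64≡163, 860^128≡266 (mod 907).
860^227 = 860^(128+64+32+2+1) ≡ 295 (mod 907).
Check: 295² = 87025 ≡ 860 (mod 907). The two roots are 295 and 612.

295, 612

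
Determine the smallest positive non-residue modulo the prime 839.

11

(2/839) = +1, so 2 is a residue.
(3/839) = +1, so 3 is a residue.
(4/839) = +1, so 4 is a residue.
(5/839) = +1, so 5 is a residue.
(6/839) = +1, so 6 is a residue.
(7/839) = +1, so 7 is a residue.
(8/839) = +1, so 8 is a residue.
(9/839) = +1, so 9 is a residue.
(10/839) = +1, so 10 is a residue.
(11/839) = −1, so 11 is the smallest positive non-residue mod 839.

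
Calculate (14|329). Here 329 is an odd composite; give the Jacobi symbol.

Pull out 2: since 329 ≡ 1 (mod 8), (2/329) = +1.
Reciprocity: 7 ≡ 3 and 329 ≡ 1 (mod 4), so (7/329) = +(329/7).
Reduce top mod 7: now compute (0/7).
Top reduces to 0: gcd > 1, so the symbol is 0.

0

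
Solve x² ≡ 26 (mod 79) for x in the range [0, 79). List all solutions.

37, 42

Since 79 ≡ 3 (mod 4), a square root of 26 is 26^((79+1)/4) = 26^20 mod 79.
Repeated squaring: 26^2≡44, 26^4≡40, 26^8≡20, 26^16≡5 (mod 79).
26^20 = 26^(16+4) ≡ 42 (mod 79).
Check: 42² = 1764 ≡ 26 (mod 79). The two roots are 37 and 42.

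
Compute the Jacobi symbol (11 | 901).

Reciprocity: 11 ≡ 3 and 901 ≡ 1 (mod 4), so (11/901) = +(901/11).
Reduce top mod 11: now compute (10/11).
Pull out 2: since 11 ≡ 3 (mod 8), (2/11) = -1.
Reciprocity: 5 ≡ 1 and 11 ≡ 3 (mod 4), so (5/11) = +(11/5).
Reduce top mod 5: now compute (1/5).
Reached (1/5) = 1. Collecting the sign flips along the way, the symbol is -1.

-1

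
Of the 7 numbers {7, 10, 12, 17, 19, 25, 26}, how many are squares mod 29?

(7/29) = +1 → QR.
(10/29) = -1 → non-residue.
(12/29) = -1 → non-residue.
(17/29) = -1 → non-residue.
(19/29) = -1 → non-residue.
(25/29) = +1 → QR.
(26/29) = -1 → non-residue.
Total quadratic residues among the 7: 2.

2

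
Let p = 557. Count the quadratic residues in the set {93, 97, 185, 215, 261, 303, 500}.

(93/557) = +1 → QR.
(97/557) = +1 → QR.
(185/557) = +1 → QR.
(215/557) = -1 → non-residue.
(261/557) = +1 → QR.
(303/557) = -1 → non-residue.
(500/557) = -1 → non-residue.
Total quadratic residues among the 7: 4.

4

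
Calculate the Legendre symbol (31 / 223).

1

Euler's criterion: (31/223) ≡ 31^111 (mod 223).
31^2 ≡ 69 (mod 223)
31^4 ≡ 78 (mod 223)
31^8 ≡ 63 (mod 223)
31^16 ≡ 178 (mod 223)
31^32 ≡ 18 (mod 223)
31^64 ≡ 101 (mod 223)
31^111 = 31^(64+32+8+4+2+1) ≡ 1 (mod 223).
Result is 1, so (31/223) = 1.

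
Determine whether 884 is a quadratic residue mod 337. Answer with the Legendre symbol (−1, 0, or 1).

-1

Euler's criterion: (884/337) ≡ 210^168 (mod 337).
210^2 ≡ 290 (mod 337)
210^4 ≡ 187 (mod 337)
210^8 ≡ 258 (mod 337)
210^16 ≡ 175 (mod 337)
210^32 ≡ 295 (mod 337)
210^64 ≡ 79 (mod 337)
210^128 ≡ 175 (mod 337)
210^168 = 210^(128+32+8) ≡ 336 (mod 337).
Result is 336 ≡ −1, so (884/337) = −1.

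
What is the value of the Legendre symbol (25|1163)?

Reciprocity: 25 ≡ 1 and 1163 ≡ 3 (mod 4), so (25/1163) = +(1163/25).
Reduce top mod 25: now compute (13/25).
Reciprocity: 13 ≡ 1 and 25 ≡ 1 (mod 4), so (13/25) = +(25/13).
Reduce top mod 13: now compute (12/13).
Pull out 2^2: since 13 ≡ 5 (mod 8), (2/13) = -1, so (2/13)^2 = +1.
Reciprocity: 3 ≡ 3 and 13 ≡ 1 (mod 4), so (3/13) = +(13/3).
Reduce top mod 3: now compute (1/3).
Reached (1/3) = 1. Collecting the sign flips along the way, the symbol is +1.

1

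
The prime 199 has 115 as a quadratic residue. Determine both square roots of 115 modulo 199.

48, 151

Since 199 ≡ 3 (mod 4), a square root of 115 is 115^((199+1)/4) = 115^50 mod 199.
Repeated squaring: 115^2≡91, 115^4≡122, 115^8≡158, 115^16≡89, 115^32≡160 (mod 199).
115^50 = 115^(32+16+2) ≡ 151 (mod 199).
Check: 151² = 22801 ≡ 115 (mod 199). The two roots are 48 and 151.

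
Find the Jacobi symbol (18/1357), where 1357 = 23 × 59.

Pull out 2: since 1357 ≡ 5 (mod 8), (2/1357) = -1.
Reciprocity: 9 ≡ 1 and 1357 ≡ 1 (mod 4), so (9/1357) = +(1357/9).
Reduce top mod 9: now compute (7/9).
Reciprocity: 7 ≡ 3 and 9 ≡ 1 (mod 4), so (7/9) = +(9/7).
Reduce top mod 7: now compute (2/7).
Pull out 2: since 7 ≡ 7 (mod 8), (2/7) = +1.
Reached (1/7) = 1. Collecting the sign flips along the way, the symbol is -1.

-1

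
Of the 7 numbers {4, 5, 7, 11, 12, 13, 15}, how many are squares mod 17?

(4/17) = +1 → QR.
(5/17) = -1 → non-residue.
(7/17) = -1 → non-residue.
(11/17) = -1 → non-residue.
(12/17) = -1 → non-residue.
(13/17) = +1 → QR.
(15/17) = +1 → QR.
Total quadratic residues among the 7: 3.

3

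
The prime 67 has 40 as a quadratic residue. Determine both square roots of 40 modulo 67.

24, 43

Since 67 ≡ 3 (mod 4), a square root of 40 is 40^((67+1)/4) = 40^17 mod 67.
Repeated squaring: 40^2≡59, 40^4≡64, 40^8≡9, 40^16≡14 (mod 67).
40^17 = 40^(16+1) ≡ 24 (mod 67).
Check: 24² = 576 ≡ 40 (mod 67). The two roots are 24 and 43.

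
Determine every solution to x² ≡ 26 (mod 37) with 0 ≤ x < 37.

37 ≡ 1 (mod 4), so we find a root by search.
Trying successive values, 10² = 100 ≡ 26 (mod 37). The other root is 37 − 10 = 27.

10, 27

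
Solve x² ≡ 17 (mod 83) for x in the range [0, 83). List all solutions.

10, 73

Since 83 ≡ 3 (mod 4), a square root of 17 is 17^((83+1)/4) = 17^21 mod 83.
Repeated squaring: 17^2≡40, 17^4≡23, 17^8≡31, 17^16≡48 (mod 83).
17^21 = 17^(16+4+1) ≡ 10 (mod 83).
Check: 10² = 100 ≡ 17 (mod 83). The two roots are 10 and 73.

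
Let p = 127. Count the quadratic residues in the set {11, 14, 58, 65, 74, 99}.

3

(11/127) = +1 → QR.
(14/127) = -1 → non-residue.
(58/127) = -1 → non-residue.
(65/127) = -1 → non-residue.
(74/127) = +1 → QR.
(99/127) = +1 → QR.
Total quadratic residues among the 6: 3.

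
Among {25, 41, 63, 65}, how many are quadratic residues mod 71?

1

(25/71) = +1 → QR.
(41/71) = -1 → non-residue.
(63/71) = -1 → non-residue.
(65/71) = -1 → non-residue.
Total quadratic residues among the 4: 1.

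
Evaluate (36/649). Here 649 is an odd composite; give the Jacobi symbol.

Pull out 2^2: since 649 ≡ 1 (mod 8), (2/649) = +1, so (2/649)^2 = +1.
Reciprocity: 9 ≡ 1 and 649 ≡ 1 (mod 4), so (9/649) = +(649/9).
Reduce top mod 9: now compute (1/9).
Reached (1/9) = 1. Collecting the sign flips along the way, the symbol is +1.

1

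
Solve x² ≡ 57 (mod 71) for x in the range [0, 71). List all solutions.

25, 46

Since 71 ≡ 3 (mod 4), a square root of 57 is 57^((71+1)/4) = 57^18 mod 71.
Repeated squaring: 57^2≡54, 57^4≡5, 57^8≡25, 57^16≡57 (mod 71).
57^18 = 57^(16+2) ≡ 25 (mod 71).
Check: 25² = 625 ≡ 57 (mod 71). The two roots are 25 and 46.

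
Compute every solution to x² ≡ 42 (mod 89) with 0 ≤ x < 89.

24, 65

89 ≡ 1 (mod 4), so we find a root by search.
Trying successive values, 24² = 576 ≡ 42 (mod 89). The other root is 89 − 24 = 65.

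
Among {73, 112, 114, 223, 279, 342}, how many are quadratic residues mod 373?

(73/373) = +1 → QR.
(112/373) = +1 → QR.
(114/373) = +1 → QR.
(223/373) = -1 → non-residue.
(279/373) = +1 → QR.
(342/373) = +1 → QR.
Total quadratic residues among the 6: 5.

5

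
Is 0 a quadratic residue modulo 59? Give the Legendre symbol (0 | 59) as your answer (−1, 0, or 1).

0

Top reduces to 0: gcd > 1, so the symbol is 0.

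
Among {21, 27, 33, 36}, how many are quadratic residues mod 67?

(21/67) = +1 → QR.
(27/67) = -1 → non-residue.
(33/67) = +1 → QR.
(36/67) = +1 → QR.
Total quadratic residues among the 4: 3.

3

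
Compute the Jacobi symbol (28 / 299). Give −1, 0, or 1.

Pull out 2^2: since 299 ≡ 3 (mod 8), (2/299) = -1, so (2/299)^2 = +1.
Reciprocity: 7 ≡ 3 and 299 ≡ 3 (mod 4), so (7/299) = −(299/7).
Reduce top mod 7: now compute (5/7).
Reciprocity: 5 ≡ 1 and 7 ≡ 3 (mod 4), so (5/7) = +(7/5).
Reduce top mod 5: now compute (2/5).
Pull out 2: since 5 ≡ 5 (mod 8), (2/5) = -1.
Reached (1/5) = 1. Collecting the sign flips along the way, the symbol is +1.

1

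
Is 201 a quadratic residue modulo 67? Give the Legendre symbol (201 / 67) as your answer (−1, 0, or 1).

0

First reduce: 201 ≡ 0 (mod 67).
Top reduces to 0: gcd > 1, so the symbol is 0.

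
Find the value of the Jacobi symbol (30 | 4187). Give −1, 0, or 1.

1

Pull out 2: since 4187 ≡ 3 (mod 8), (2/4187) = -1.
Reciprocity: 15 ≡ 3 and 4187 ≡ 3 (mod 4), so (15/4187) = −(4187/15).
Reduce top mod 15: now compute (2/15).
Pull out 2: since 15 ≡ 7 (mod 8), (2/15) = +1.
Reached (1/15) = 1. Collecting the sign flips along the way, the symbol is +1.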